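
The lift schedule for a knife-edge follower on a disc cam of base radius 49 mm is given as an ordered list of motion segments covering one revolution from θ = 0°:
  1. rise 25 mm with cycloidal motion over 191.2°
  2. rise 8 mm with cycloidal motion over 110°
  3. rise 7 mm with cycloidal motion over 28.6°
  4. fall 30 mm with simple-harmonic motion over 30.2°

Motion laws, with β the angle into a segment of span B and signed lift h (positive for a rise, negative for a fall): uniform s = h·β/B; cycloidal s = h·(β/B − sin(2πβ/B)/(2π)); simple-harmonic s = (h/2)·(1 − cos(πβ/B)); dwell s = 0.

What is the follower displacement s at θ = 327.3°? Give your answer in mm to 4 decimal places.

seg 1 [0°–191.2°] cycloidal, h=25: full span → s += 25 → s = 25.0000
seg 2 [191.2°–301.2°] cycloidal, h=8: full span → s += 8 → s = 33.0000
seg 3 [301.2°–329.8°] cycloidal, h=7: θ=327.3° here. β=26.1, B=28.6. 7·(0.9126 − sin(2π·0.9126)/(2π)) = 6.9697 → s = 39.9697

39.9697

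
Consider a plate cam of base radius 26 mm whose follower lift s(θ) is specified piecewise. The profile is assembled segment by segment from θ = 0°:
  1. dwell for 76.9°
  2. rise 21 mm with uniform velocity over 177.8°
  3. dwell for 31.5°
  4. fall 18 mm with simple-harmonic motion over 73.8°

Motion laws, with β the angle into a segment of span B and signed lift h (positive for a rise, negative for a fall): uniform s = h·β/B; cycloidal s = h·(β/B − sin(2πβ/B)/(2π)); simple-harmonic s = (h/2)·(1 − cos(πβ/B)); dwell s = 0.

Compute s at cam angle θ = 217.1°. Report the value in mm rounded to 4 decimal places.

seg 1 [0°–76.9°] dwell: s stays 0.0000
seg 2 [76.9°–254.7°] uniform, h=21: θ=217.1° here. β=140.2, B=177.8. 21·140.2/177.8 = 16.5591 → s = 16.5591

16.5591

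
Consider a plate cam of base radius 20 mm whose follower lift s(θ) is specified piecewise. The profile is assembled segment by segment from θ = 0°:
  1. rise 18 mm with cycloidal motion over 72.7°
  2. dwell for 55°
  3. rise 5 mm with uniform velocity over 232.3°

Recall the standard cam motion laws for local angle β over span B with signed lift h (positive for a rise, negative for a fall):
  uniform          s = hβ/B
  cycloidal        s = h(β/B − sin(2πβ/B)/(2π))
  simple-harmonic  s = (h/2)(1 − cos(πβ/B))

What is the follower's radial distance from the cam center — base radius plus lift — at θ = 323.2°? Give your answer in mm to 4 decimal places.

seg 1 [0°–72.7°] cycloidal, h=18: full span → s += 18 → s = 18.0000
seg 2 [72.7°–127.7°] dwell: s stays 18.0000
seg 3 [127.7°–360°] uniform, h=5: θ=323.2° here. β=195.5, B=232.3. 5·195.5/232.3 = 4.2079 → s = 22.2079
radial distance = base radius + s = 20 + 22.2079 = 42.2079

42.2079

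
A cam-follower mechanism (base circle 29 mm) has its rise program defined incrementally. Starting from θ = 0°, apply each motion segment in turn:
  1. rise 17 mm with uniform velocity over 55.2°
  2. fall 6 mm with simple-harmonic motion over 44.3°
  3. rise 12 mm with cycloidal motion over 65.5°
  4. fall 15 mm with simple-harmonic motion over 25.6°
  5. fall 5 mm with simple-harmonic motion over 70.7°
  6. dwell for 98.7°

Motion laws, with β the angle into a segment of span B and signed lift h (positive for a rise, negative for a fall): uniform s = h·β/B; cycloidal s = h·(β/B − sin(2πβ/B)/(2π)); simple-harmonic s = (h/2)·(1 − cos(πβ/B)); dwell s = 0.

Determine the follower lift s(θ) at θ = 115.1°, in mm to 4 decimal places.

seg 1 [0°–55.2°] uniform, h=17: full span → s += 17 → s = 17.0000
seg 2 [55.2°–99.5°] simple-harmonic, h=-6: full span → s += -6 → s = 11.0000
seg 3 [99.5°–165°] cycloidal, h=12: θ=115.1° here. β=15.6, B=65.5. 12·(0.2382 − sin(2π·0.2382)/(2π)) = 0.9534 → s = 11.9534

11.9534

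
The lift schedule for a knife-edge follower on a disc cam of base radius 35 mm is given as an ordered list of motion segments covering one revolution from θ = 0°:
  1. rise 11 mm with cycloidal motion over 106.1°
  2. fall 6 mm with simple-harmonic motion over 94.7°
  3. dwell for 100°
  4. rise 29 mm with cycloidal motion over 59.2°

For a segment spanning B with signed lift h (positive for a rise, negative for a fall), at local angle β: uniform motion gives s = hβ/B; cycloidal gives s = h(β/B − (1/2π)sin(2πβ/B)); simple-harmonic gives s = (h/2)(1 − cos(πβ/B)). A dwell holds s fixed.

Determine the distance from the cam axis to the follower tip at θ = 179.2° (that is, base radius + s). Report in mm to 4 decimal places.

seg 1 [0°–106.1°] cycloidal, h=11: full span → s += 11 → s = 11.0000
seg 2 [106.1°–200.8°] simple-harmonic, h=-6: θ=179.2° here. β=73.1, B=94.7. -6/2·(1 − cos(π·0.7719)) = -5.2622 → s = 5.7378
radial distance = base radius + s = 35 + 5.7378 = 40.7378

40.7378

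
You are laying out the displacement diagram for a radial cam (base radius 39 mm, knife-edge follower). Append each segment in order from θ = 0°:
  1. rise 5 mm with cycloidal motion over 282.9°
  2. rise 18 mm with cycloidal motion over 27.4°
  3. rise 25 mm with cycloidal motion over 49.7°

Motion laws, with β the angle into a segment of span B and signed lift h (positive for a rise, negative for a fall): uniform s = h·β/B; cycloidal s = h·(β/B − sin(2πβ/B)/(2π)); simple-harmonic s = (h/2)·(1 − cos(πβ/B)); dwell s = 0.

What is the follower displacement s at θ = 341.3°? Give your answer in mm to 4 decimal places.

seg 1 [0°–282.9°] cycloidal, h=5: full span → s += 5 → s = 5.0000
seg 2 [282.9°–310.3°] cycloidal, h=18: full span → s += 18 → s = 23.0000
seg 3 [310.3°–360°] cycloidal, h=25: θ=341.3° here. β=31, B=49.7. 25·(0.6237 − sin(2π·0.6237)/(2π)) = 18.3847 → s = 41.3847

41.3847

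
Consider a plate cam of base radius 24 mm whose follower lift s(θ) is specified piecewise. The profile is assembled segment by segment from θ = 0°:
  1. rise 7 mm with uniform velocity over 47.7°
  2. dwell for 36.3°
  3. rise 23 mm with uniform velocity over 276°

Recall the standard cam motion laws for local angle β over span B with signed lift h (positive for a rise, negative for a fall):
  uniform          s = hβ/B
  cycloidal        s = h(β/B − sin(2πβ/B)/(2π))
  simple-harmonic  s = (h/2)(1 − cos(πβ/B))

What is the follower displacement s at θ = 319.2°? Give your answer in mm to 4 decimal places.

seg 1 [0°–47.7°] uniform, h=7: full span → s += 7 → s = 7.0000
seg 2 [47.7°–84°] dwell: s stays 7.0000
seg 3 [84°–360°] uniform, h=23: θ=319.2° here. β=235.2, B=276. 23·235.2/276 = 19.6000 → s = 26.6000

26.6000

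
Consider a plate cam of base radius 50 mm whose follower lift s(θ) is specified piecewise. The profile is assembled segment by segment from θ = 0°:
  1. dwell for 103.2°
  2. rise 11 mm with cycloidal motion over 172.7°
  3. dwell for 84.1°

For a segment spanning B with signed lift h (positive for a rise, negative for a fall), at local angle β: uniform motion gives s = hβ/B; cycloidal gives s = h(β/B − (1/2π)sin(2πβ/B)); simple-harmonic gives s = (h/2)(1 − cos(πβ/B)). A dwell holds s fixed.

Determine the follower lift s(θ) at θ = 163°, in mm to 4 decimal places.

seg 1 [0°–103.2°] dwell: s stays 0.0000
seg 2 [103.2°–275.9°] cycloidal, h=11: θ=163° here. β=59.8, B=172.7. 11·(0.3463 − sin(2π·0.3463)/(2π)) = 2.3688 → s = 2.3688

2.3688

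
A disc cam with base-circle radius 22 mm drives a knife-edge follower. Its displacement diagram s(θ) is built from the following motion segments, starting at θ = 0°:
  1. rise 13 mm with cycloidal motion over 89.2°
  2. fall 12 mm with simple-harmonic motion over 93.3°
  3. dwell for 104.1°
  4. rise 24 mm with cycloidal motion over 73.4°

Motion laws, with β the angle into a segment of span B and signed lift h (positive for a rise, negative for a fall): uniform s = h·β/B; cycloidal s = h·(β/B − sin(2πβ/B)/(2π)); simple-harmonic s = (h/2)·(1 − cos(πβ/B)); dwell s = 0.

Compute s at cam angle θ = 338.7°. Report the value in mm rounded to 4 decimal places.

seg 1 [0°–89.2°] cycloidal, h=13: full span → s += 13 → s = 13.0000
seg 2 [89.2°–182.5°] simple-harmonic, h=-12: full span → s += -12 → s = 1.0000
seg 3 [182.5°–286.6°] dwell: s stays 1.0000
seg 4 [286.6°–360°] cycloidal, h=24: θ=338.7° here. β=52.1, B=73.4. 24·(0.7098 − sin(2π·0.7098)/(2π)) = 20.7340 → s = 21.7340

21.7340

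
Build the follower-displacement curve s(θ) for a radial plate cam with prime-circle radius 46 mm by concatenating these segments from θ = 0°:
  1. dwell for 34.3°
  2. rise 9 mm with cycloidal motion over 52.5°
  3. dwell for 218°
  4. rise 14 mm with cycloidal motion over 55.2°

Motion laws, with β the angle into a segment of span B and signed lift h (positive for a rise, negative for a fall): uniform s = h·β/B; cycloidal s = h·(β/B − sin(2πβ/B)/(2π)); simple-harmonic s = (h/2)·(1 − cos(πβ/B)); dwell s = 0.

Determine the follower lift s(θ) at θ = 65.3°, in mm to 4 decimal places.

seg 1 [0°–34.3°] dwell: s stays 0.0000
seg 2 [34.3°–86.8°] cycloidal, h=9: θ=65.3° here. β=31, B=52.5. 9·(0.5905 − sin(2π·0.5905)/(2π)) = 6.0854 → s = 6.0854

6.0854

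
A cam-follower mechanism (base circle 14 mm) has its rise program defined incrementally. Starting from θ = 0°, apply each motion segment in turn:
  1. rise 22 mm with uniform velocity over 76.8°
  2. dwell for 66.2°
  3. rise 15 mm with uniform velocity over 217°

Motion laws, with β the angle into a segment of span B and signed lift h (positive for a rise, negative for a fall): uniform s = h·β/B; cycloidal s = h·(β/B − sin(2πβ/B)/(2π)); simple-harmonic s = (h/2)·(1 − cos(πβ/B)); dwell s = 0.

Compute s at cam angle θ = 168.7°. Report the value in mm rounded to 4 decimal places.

seg 1 [0°–76.8°] uniform, h=22: full span → s += 22 → s = 22.0000
seg 2 [76.8°–143°] dwell: s stays 22.0000
seg 3 [143°–360°] uniform, h=15: θ=168.7° here. β=25.7, B=217. 15·25.7/217 = 1.7765 → s = 23.7765

23.7765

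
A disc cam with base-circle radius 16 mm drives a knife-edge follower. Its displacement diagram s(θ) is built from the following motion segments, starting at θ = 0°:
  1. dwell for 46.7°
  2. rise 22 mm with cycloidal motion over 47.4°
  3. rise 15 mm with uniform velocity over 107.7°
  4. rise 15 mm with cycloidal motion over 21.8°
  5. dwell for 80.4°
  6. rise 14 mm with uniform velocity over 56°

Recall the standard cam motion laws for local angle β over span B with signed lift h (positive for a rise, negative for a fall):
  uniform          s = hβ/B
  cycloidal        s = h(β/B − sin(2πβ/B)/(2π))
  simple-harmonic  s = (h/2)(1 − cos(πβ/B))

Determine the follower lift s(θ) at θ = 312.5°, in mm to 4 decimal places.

seg 1 [0°–46.7°] dwell: s stays 0.0000
seg 2 [46.7°–94.1°] cycloidal, h=22: full span → s += 22 → s = 22.0000
seg 3 [94.1°–201.8°] uniform, h=15: full span → s += 15 → s = 37.0000
seg 4 [201.8°–223.6°] cycloidal, h=15: full span → s += 15 → s = 52.0000
seg 5 [223.6°–304°] dwell: s stays 52.0000
seg 6 [304°–360°] uniform, h=14: θ=312.5° here. β=8.5, B=56. 14·8.5/56 = 2.1250 → s = 54.1250

54.1250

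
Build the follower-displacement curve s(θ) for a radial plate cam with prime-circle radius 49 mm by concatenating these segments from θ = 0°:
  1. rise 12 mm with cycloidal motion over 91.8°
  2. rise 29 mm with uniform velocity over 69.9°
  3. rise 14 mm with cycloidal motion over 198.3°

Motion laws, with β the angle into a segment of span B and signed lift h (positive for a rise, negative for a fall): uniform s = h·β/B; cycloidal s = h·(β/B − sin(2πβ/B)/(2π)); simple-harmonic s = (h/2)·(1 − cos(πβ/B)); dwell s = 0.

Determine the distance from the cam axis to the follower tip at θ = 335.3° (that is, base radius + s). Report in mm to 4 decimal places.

seg 1 [0°–91.8°] cycloidal, h=12: full span → s += 12 → s = 12.0000
seg 2 [91.8°–161.7°] uniform, h=29: full span → s += 29 → s = 41.0000
seg 3 [161.7°–360°] cycloidal, h=14: θ=335.3° here. β=173.6, B=198.3. 14·(0.8754 − sin(2π·0.8754)/(2π)) = 13.8274 → s = 54.8274
radial distance = base radius + s = 49 + 54.8274 = 103.8274

103.8274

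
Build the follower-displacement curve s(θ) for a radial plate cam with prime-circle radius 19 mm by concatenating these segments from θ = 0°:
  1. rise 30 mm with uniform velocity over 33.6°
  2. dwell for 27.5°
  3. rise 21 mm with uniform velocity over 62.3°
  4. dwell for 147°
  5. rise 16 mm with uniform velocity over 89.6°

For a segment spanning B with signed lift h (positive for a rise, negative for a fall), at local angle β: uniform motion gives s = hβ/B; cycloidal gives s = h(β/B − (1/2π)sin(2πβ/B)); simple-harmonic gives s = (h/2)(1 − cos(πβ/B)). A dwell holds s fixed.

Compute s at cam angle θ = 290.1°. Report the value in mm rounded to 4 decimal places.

seg 1 [0°–33.6°] uniform, h=30: full span → s += 30 → s = 30.0000
seg 2 [33.6°–61.1°] dwell: s stays 30.0000
seg 3 [61.1°–123.4°] uniform, h=21: full span → s += 21 → s = 51.0000
seg 4 [123.4°–270.4°] dwell: s stays 51.0000
seg 5 [270.4°–360°] uniform, h=16: θ=290.1° here. β=19.7, B=89.6. 16·19.7/89.6 = 3.5179 → s = 54.5179

54.5179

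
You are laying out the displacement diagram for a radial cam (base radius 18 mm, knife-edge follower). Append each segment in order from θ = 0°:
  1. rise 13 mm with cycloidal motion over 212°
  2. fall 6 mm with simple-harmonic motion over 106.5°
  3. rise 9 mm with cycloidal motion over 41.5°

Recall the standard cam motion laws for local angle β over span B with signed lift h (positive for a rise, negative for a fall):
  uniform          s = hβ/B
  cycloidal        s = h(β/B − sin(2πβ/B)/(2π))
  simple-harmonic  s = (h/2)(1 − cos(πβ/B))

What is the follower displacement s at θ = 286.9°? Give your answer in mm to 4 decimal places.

seg 1 [0°–212°] cycloidal, h=13: full span → s += 13 → s = 13.0000
seg 2 [212°–318.5°] simple-harmonic, h=-6: θ=286.9° here. β=74.9, B=106.5. -6/2·(1 − cos(π·0.7033)) = -4.7883 → s = 8.2117

8.2117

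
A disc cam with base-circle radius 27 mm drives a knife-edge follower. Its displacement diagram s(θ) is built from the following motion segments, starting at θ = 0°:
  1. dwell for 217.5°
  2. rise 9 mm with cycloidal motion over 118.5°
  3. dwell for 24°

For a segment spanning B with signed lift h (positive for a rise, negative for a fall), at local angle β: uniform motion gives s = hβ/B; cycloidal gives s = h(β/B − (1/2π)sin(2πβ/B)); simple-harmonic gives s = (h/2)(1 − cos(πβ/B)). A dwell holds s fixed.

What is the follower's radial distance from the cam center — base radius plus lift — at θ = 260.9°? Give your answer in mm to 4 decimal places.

seg 1 [0°–217.5°] dwell: s stays 0.0000
seg 2 [217.5°–336°] cycloidal, h=9: θ=260.9° here. β=43.4, B=118.5. 9·(0.3662 − sin(2π·0.3662)/(2π)) = 2.2292 → s = 2.2292
radial distance = base radius + s = 27 + 2.2292 = 29.2292

29.2292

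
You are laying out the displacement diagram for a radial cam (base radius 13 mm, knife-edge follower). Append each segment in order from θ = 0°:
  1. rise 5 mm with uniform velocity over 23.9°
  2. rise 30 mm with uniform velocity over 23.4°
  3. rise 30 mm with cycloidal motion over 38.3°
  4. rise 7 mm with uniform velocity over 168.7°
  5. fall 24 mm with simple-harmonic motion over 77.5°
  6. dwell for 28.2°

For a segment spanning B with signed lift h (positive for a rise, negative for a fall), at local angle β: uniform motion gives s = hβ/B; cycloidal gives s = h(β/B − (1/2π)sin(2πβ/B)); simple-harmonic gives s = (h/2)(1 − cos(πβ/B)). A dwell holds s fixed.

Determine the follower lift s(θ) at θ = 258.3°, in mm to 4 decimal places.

seg 1 [0°–23.9°] uniform, h=5: full span → s += 5 → s = 5.0000
seg 2 [23.9°–47.3°] uniform, h=30: full span → s += 30 → s = 35.0000
seg 3 [47.3°–85.6°] cycloidal, h=30: full span → s += 30 → s = 65.0000
seg 4 [85.6°–254.3°] uniform, h=7: full span → s += 7 → s = 72.0000
seg 5 [254.3°–331.8°] simple-harmonic, h=-24: θ=258.3° here. β=4, B=77.5. -24/2·(1 − cos(π·0.0516)) = -0.1574 → s = 71.8426

71.8426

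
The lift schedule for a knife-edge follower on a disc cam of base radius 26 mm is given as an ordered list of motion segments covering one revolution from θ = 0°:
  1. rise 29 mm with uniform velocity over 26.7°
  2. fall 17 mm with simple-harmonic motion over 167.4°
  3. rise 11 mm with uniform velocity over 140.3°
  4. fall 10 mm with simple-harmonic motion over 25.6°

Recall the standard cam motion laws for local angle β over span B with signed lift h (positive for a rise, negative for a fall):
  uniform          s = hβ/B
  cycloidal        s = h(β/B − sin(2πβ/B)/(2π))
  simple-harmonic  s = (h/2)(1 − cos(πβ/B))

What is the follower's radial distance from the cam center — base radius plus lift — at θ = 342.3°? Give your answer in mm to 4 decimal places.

seg 1 [0°–26.7°] uniform, h=29: full span → s += 29 → s = 29.0000
seg 2 [26.7°–194.1°] simple-harmonic, h=-17: full span → s += -17 → s = 12.0000
seg 3 [194.1°–334.4°] uniform, h=11: full span → s += 11 → s = 23.0000
seg 4 [334.4°–360°] simple-harmonic, h=-10: θ=342.3° here. β=7.9, B=25.6. -10/2·(1 − cos(π·0.3086)) = -2.1713 → s = 20.8287
radial distance = base radius + s = 26 + 20.8287 = 46.8287

46.8287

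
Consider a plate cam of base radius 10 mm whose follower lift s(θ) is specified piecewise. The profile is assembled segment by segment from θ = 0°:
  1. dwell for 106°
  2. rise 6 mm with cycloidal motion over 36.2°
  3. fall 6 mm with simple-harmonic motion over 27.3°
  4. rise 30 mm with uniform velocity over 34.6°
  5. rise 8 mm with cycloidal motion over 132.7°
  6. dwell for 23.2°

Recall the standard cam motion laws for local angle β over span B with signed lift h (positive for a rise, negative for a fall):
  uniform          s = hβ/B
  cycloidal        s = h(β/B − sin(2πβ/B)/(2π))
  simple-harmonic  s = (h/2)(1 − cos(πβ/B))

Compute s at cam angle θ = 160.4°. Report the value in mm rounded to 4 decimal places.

seg 1 [0°–106°] dwell: s stays 0.0000
seg 2 [106°–142.2°] cycloidal, h=6: full span → s += 6 → s = 6.0000
seg 3 [142.2°–169.5°] simple-harmonic, h=-6: θ=160.4° here. β=18.2, B=27.3. -6/2·(1 − cos(π·0.6667)) = -4.5000 → s = 1.5000

1.5000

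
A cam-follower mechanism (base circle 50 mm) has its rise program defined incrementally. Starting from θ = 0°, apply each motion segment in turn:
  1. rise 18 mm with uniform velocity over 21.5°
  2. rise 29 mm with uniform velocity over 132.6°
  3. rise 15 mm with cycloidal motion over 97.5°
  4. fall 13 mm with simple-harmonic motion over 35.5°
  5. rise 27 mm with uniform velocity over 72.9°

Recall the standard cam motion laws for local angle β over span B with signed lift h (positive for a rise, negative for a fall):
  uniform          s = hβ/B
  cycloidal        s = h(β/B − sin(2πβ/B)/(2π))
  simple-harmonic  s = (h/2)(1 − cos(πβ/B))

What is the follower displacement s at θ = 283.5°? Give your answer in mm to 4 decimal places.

seg 1 [0°–21.5°] uniform, h=18: full span → s += 18 → s = 18.0000
seg 2 [21.5°–154.1°] uniform, h=29: full span → s += 29 → s = 47.0000
seg 3 [154.1°–251.6°] cycloidal, h=15: full span → s += 15 → s = 62.0000
seg 4 [251.6°–287.1°] simple-harmonic, h=-13: θ=283.5° here. β=31.9, B=35.5. -13/2·(1 − cos(π·0.8986)) = -12.6729 → s = 49.3271

49.3271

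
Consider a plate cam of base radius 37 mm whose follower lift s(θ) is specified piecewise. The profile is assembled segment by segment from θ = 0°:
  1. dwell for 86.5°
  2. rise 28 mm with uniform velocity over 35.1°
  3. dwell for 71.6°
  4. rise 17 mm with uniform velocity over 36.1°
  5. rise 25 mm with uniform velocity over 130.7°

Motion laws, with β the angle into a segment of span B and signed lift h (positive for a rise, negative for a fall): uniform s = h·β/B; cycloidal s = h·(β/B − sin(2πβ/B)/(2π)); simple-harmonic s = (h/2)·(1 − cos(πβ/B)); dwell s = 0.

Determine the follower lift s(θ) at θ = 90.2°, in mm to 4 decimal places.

seg 1 [0°–86.5°] dwell: s stays 0.0000
seg 2 [86.5°–121.6°] uniform, h=28: θ=90.2° here. β=3.7, B=35.1. 28·3.7/35.1 = 2.9516 → s = 2.9516

2.9516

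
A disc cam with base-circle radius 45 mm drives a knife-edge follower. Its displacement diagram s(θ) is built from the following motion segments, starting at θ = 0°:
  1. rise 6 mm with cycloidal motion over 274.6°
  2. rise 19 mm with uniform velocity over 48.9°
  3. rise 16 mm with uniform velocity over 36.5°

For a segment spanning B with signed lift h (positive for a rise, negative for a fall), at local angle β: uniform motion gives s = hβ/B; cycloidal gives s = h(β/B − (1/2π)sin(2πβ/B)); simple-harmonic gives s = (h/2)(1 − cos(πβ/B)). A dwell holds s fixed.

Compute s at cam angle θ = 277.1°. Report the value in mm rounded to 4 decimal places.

seg 1 [0°–274.6°] cycloidal, h=6: full span → s += 6 → s = 6.0000
seg 2 [274.6°–323.5°] uniform, h=19: θ=277.1° here. β=2.5, B=48.9. 19·2.5/48.9 = 0.9714 → s = 6.9714

6.9714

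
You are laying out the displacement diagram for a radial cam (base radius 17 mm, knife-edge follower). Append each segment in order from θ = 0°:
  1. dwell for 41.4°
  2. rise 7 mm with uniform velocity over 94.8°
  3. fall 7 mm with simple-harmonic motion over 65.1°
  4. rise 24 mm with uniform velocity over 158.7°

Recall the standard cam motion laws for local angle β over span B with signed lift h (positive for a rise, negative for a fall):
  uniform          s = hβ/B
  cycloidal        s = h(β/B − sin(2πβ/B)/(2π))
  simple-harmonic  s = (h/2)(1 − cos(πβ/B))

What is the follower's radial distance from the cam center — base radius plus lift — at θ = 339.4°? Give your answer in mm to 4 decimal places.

seg 1 [0°–41.4°] dwell: s stays 0.0000
seg 2 [41.4°–136.2°] uniform, h=7: full span → s += 7 → s = 7.0000
seg 3 [136.2°–201.3°] simple-harmonic, h=-7: full span → s += -7 → s = 0.0000
seg 4 [201.3°–360°] uniform, h=24: θ=339.4° here. β=138.1, B=158.7. 24·138.1/158.7 = 20.8847 → s = 20.8847
radial distance = base radius + s = 17 + 20.8847 = 37.8847

37.8847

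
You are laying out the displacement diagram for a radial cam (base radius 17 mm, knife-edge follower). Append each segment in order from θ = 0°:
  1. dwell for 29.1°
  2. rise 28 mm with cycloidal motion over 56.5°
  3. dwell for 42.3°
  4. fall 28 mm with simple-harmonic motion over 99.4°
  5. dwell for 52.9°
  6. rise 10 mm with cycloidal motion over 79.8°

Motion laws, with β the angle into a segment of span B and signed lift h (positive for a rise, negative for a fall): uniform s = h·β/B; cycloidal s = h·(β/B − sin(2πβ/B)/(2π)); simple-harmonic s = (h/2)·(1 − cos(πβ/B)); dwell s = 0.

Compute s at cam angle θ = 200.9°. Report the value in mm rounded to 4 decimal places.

seg 1 [0°–29.1°] dwell: s stays 0.0000
seg 2 [29.1°–85.6°] cycloidal, h=28: full span → s += 28 → s = 28.0000
seg 3 [85.6°–127.9°] dwell: s stays 28.0000
seg 4 [127.9°–227.3°] simple-harmonic, h=-28: θ=200.9° here. β=73, B=99.4. -28/2·(1 − cos(π·0.7344)) = -23.4028 → s = 4.5972

4.5972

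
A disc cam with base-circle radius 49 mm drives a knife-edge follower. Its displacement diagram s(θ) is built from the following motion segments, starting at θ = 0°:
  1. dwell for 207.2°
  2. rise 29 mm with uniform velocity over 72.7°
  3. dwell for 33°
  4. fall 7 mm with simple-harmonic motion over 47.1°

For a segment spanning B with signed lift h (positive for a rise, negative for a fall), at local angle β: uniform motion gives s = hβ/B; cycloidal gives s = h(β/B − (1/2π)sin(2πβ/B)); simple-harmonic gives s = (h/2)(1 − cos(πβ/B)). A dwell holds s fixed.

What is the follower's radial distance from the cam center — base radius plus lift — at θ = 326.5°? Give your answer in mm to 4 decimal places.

seg 1 [0°–207.2°] dwell: s stays 0.0000
seg 2 [207.2°–279.9°] uniform, h=29: full span → s += 29 → s = 29.0000
seg 3 [279.9°–312.9°] dwell: s stays 29.0000
seg 4 [312.9°–360°] simple-harmonic, h=-7: θ=326.5° here. β=13.6, B=47.1. -7/2·(1 − cos(π·0.2887)) = -1.3440 → s = 27.6560
radial distance = base radius + s = 49 + 27.6560 = 76.6560

76.6560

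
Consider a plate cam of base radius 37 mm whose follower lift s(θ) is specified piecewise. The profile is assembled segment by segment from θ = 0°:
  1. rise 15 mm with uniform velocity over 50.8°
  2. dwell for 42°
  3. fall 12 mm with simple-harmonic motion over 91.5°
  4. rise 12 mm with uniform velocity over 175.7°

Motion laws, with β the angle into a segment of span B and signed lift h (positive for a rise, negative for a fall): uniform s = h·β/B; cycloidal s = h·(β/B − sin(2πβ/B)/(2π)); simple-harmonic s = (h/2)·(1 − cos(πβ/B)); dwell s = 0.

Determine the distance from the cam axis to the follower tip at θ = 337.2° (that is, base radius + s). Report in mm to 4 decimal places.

seg 1 [0°–50.8°] uniform, h=15: full span → s += 15 → s = 15.0000
seg 2 [50.8°–92.8°] dwell: s stays 15.0000
seg 3 [92.8°–184.3°] simple-harmonic, h=-12: full span → s += -12 → s = 3.0000
seg 4 [184.3°–360°] uniform, h=12: θ=337.2° here. β=152.9, B=175.7. 12·152.9/175.7 = 10.4428 → s = 13.4428
radial distance = base radius + s = 37 + 13.4428 = 50.4428

50.4428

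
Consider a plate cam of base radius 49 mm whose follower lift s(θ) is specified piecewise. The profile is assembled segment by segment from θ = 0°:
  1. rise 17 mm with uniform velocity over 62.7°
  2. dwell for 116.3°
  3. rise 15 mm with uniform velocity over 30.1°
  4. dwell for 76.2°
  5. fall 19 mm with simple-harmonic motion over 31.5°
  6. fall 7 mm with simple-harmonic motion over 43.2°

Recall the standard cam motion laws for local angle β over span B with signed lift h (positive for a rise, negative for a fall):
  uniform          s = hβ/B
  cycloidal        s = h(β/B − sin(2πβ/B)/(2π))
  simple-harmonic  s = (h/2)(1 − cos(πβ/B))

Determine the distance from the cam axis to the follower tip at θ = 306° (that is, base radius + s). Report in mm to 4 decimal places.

seg 1 [0°–62.7°] uniform, h=17: full span → s += 17 → s = 17.0000
seg 2 [62.7°–179°] dwell: s stays 17.0000
seg 3 [179°–209.1°] uniform, h=15: full span → s += 15 → s = 32.0000
seg 4 [209.1°–285.3°] dwell: s stays 32.0000
seg 5 [285.3°–316.8°] simple-harmonic, h=-19: θ=306° here. β=20.7, B=31.5. -19/2·(1 − cos(π·0.6571)) = -14.0018 → s = 17.9982
radial distance = base radius + s = 49 + 17.9982 = 66.9982

66.9982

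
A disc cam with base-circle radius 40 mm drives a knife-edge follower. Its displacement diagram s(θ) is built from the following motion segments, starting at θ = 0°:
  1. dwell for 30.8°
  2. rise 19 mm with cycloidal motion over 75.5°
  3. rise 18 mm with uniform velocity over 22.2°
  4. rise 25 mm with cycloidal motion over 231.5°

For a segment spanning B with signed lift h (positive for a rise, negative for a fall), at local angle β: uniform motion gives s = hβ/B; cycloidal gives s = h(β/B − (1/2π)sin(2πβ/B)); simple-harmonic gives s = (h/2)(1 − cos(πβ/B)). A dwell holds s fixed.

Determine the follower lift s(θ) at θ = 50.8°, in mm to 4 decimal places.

seg 1 [0°–30.8°] dwell: s stays 0.0000
seg 2 [30.8°–106.3°] cycloidal, h=19: θ=50.8° here. β=20, B=75.5. 19·(0.2649 − sin(2π·0.2649)/(2π)) = 2.0224 → s = 2.0224

2.0224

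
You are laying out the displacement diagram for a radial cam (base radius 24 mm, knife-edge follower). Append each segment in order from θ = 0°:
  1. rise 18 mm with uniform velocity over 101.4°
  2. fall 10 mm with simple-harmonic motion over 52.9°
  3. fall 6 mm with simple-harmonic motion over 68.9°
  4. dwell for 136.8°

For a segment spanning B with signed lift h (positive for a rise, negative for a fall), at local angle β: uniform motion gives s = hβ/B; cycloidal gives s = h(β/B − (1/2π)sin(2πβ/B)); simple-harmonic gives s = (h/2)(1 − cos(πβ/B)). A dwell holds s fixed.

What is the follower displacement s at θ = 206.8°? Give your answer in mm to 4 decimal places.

seg 1 [0°–101.4°] uniform, h=18: full span → s += 18 → s = 18.0000
seg 2 [101.4°–154.3°] simple-harmonic, h=-10: full span → s += -10 → s = 8.0000
seg 3 [154.3°–223.2°] simple-harmonic, h=-6: θ=206.8° here. β=52.5, B=68.9. -6/2·(1 − cos(π·0.7620)) = -5.1996 → s = 2.8004

2.8004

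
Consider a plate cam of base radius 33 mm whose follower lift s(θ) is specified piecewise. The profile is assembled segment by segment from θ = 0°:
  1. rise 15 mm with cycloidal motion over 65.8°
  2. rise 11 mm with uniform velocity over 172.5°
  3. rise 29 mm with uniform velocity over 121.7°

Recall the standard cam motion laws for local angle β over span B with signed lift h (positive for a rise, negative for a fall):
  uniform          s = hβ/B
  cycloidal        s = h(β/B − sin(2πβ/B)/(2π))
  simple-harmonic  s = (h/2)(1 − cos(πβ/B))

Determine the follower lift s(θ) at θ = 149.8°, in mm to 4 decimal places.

seg 1 [0°–65.8°] cycloidal, h=15: full span → s += 15 → s = 15.0000
seg 2 [65.8°–238.3°] uniform, h=11: θ=149.8° here. β=84, B=172.5. 11·84/172.5 = 5.3565 → s = 20.3565

20.3565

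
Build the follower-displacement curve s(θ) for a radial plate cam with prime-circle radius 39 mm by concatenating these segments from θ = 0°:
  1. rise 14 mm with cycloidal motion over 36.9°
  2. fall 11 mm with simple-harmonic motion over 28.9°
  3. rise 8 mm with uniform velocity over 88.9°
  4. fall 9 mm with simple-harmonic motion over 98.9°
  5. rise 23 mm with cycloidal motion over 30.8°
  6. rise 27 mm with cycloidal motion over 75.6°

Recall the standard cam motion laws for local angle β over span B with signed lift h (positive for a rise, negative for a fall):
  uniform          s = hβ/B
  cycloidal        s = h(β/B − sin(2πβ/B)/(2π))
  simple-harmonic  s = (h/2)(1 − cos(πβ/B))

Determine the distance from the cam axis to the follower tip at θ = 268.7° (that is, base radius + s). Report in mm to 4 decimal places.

seg 1 [0°–36.9°] cycloidal, h=14: full span → s += 14 → s = 14.0000
seg 2 [36.9°–65.8°] simple-harmonic, h=-11: full span → s += -11 → s = 3.0000
seg 3 [65.8°–154.7°] uniform, h=8: full span → s += 8 → s = 11.0000
seg 4 [154.7°–253.6°] simple-harmonic, h=-9: full span → s += -9 → s = 2.0000
seg 5 [253.6°–284.4°] cycloidal, h=23: θ=268.7° here. β=15.1, B=30.8. 23·(0.4903 − sin(2π·0.4903)/(2π)) = 11.0521 → s = 13.0521
radial distance = base radius + s = 39 + 13.0521 = 52.0521

52.0521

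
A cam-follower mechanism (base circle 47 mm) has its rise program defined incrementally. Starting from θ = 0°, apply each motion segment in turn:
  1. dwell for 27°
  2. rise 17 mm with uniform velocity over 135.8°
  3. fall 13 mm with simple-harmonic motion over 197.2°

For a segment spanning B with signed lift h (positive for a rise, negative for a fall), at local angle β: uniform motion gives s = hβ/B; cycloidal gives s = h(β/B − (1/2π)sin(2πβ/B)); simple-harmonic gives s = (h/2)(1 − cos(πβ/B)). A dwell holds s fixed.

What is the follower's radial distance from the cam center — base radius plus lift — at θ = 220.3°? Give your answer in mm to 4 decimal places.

seg 1 [0°–27°] dwell: s stays 0.0000
seg 2 [27°–162.8°] uniform, h=17: full span → s += 17 → s = 17.0000
seg 3 [162.8°–360°] simple-harmonic, h=-13: θ=220.3° here. β=57.5, B=197.2. -13/2·(1 − cos(π·0.2916)) = -2.5417 → s = 14.4583
radial distance = base radius + s = 47 + 14.4583 = 61.4583

61.4583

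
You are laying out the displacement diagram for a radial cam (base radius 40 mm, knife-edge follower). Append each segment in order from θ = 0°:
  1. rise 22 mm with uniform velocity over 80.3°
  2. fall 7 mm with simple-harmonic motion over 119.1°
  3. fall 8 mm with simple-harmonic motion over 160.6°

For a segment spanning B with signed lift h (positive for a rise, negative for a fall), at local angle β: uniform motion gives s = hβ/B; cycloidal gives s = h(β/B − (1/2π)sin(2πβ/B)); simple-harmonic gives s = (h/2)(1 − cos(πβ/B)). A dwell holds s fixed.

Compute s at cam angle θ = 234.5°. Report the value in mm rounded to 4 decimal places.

seg 1 [0°–80.3°] uniform, h=22: full span → s += 22 → s = 22.0000
seg 2 [80.3°–199.4°] simple-harmonic, h=-7: full span → s += -7 → s = 15.0000
seg 3 [199.4°–360°] simple-harmonic, h=-8: θ=234.5° here. β=35.1, B=160.6. -8/2·(1 − cos(π·0.2186)) = -0.9064 → s = 14.0936

14.0936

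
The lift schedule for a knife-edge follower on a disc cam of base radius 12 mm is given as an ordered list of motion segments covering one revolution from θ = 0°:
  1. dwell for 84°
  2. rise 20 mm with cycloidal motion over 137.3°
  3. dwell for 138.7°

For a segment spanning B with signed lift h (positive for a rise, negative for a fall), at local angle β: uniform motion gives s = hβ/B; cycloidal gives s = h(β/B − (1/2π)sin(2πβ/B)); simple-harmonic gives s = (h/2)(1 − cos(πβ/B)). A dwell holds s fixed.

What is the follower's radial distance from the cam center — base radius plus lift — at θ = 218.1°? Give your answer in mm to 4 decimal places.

seg 1 [0°–84°] dwell: s stays 0.0000
seg 2 [84°–221.3°] cycloidal, h=20: θ=218.1° here. β=134.1, B=137.3. 20·(0.9767 − sin(2π·0.9767)/(2π)) = 19.9983 → s = 19.9983
radial distance = base radius + s = 12 + 19.9983 = 31.9983

31.9983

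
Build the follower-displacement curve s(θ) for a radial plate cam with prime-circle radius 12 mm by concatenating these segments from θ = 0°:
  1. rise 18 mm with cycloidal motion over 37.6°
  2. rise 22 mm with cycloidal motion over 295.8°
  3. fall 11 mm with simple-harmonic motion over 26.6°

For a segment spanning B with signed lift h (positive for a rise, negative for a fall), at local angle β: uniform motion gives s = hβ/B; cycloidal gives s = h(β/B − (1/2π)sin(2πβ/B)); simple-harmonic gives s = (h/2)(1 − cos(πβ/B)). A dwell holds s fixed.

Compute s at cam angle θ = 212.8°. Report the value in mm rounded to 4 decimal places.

seg 1 [0°–37.6°] cycloidal, h=18: full span → s += 18 → s = 18.0000
seg 2 [37.6°–333.4°] cycloidal, h=22: θ=212.8° here. β=175.2, B=295.8. 22·(0.5923 − sin(2π·0.5923)/(2π)) = 14.9490 → s = 32.9490

32.9490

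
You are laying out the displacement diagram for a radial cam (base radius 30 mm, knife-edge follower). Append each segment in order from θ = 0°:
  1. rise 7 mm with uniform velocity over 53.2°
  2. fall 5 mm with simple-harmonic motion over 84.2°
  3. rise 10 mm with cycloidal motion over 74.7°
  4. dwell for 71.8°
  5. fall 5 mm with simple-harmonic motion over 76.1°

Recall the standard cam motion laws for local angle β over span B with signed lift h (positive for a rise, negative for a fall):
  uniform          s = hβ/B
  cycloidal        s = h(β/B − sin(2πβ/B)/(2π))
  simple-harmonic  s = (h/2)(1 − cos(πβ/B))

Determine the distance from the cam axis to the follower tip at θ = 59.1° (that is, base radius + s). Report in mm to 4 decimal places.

seg 1 [0°–53.2°] uniform, h=7: full span → s += 7 → s = 7.0000
seg 2 [53.2°–137.4°] simple-harmonic, h=-5: θ=59.1° here. β=5.9, B=84.2. -5/2·(1 − cos(π·0.0701)) = -0.0603 → s = 6.9397
radial distance = base radius + s = 30 + 6.9397 = 36.9397

36.9397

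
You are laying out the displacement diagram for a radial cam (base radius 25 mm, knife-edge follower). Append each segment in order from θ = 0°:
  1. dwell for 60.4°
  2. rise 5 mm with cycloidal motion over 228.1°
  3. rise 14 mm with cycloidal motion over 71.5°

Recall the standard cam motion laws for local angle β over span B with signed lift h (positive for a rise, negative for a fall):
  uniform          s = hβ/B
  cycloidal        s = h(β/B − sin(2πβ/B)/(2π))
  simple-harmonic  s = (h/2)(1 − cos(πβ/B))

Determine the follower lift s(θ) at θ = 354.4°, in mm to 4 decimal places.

seg 1 [0°–60.4°] dwell: s stays 0.0000
seg 2 [60.4°–288.5°] cycloidal, h=5: full span → s += 5 → s = 5.0000
seg 3 [288.5°–360°] cycloidal, h=14: θ=354.4° here. β=65.9, B=71.5. 14·(0.9217 − sin(2π·0.9217)/(2π)) = 13.9563 → s = 18.9563

18.9563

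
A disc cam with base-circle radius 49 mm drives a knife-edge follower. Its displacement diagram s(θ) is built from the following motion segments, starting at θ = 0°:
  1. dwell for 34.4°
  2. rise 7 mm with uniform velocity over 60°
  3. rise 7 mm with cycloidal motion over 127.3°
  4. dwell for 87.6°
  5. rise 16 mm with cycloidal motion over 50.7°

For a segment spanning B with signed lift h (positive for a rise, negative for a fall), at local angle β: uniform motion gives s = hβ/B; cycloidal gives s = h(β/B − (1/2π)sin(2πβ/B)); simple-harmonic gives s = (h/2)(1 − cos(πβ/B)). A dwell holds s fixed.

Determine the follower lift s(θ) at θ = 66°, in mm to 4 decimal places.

seg 1 [0°–34.4°] dwell: s stays 0.0000
seg 2 [34.4°–94.4°] uniform, h=7: θ=66° here. β=31.6, B=60. 7·31.6/60 = 3.6867 → s = 3.6867

3.6867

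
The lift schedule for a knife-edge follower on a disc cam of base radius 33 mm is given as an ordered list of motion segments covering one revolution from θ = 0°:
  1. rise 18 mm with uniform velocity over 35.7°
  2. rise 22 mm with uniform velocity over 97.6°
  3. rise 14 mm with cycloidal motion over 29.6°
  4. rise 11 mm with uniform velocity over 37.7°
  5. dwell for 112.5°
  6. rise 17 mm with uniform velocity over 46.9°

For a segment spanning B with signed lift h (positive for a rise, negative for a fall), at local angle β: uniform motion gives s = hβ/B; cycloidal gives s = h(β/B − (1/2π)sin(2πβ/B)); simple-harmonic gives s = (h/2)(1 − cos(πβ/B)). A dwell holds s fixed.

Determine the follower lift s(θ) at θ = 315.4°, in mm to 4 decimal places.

seg 1 [0°–35.7°] uniform, h=18: full span → s += 18 → s = 18.0000
seg 2 [35.7°–133.3°] uniform, h=22: full span → s += 22 → s = 40.0000
seg 3 [133.3°–162.9°] cycloidal, h=14: full span → s += 14 → s = 54.0000
seg 4 [162.9°–200.6°] uniform, h=11: full span → s += 11 → s = 65.0000
seg 5 [200.6°–313.1°] dwell: s stays 65.0000
seg 6 [313.1°–360°] uniform, h=17: θ=315.4° here. β=2.3, B=46.9. 17·2.3/46.9 = 0.8337 → s = 65.8337

65.8337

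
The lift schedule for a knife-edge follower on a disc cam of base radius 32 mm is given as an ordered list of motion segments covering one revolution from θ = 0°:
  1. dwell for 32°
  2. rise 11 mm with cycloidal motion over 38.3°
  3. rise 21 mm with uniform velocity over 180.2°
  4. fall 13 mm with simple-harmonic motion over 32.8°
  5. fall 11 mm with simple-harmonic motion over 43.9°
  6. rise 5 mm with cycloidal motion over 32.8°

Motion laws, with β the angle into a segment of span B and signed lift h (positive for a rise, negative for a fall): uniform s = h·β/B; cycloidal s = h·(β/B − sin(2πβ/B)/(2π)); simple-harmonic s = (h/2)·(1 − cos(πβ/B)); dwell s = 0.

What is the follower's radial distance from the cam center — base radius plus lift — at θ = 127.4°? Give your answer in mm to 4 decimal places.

seg 1 [0°–32°] dwell: s stays 0.0000
seg 2 [32°–70.3°] cycloidal, h=11: full span → s += 11 → s = 11.0000
seg 3 [70.3°–250.5°] uniform, h=21: θ=127.4° here. β=57.1, B=180.2. 21·57.1/180.2 = 6.6543 → s = 17.6543
radial distance = base radius + s = 32 + 17.6543 = 49.6543

49.6543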